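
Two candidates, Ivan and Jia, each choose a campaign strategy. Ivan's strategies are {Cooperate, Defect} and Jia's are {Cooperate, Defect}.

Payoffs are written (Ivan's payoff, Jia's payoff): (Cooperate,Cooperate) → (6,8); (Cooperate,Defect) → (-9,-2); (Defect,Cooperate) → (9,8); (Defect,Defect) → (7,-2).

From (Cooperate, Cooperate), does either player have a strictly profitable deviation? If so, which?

Ivan

Ivan at (Cooperate, Cooperate) earns 6; deviating to Defect yields 9 — a strict improvement.
Jia earns 8; deviating to Defect yields -2 — not better.
Only Ivan has a strictly profitable deviation.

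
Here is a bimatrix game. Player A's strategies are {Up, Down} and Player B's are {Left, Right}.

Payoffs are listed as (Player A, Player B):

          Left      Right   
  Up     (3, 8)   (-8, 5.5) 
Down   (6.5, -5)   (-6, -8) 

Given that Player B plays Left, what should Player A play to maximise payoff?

Down

Against Left, Player A earns 3 from Up and 6.5 from Down.
So Down is the best response.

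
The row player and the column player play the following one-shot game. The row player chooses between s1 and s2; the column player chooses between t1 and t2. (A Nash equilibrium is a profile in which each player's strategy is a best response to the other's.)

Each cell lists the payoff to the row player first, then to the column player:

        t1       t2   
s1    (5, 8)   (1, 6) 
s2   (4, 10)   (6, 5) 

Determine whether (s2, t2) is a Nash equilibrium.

At (s2, t2), the row player earns 6; switching to s1 would give 1, so the row player has no profitable deviation.
The column player earns 5; switching to t1 would give 10, so the column player would deviate.
Since at least one player can profitably deviate, this is not a Nash equilibrium.

No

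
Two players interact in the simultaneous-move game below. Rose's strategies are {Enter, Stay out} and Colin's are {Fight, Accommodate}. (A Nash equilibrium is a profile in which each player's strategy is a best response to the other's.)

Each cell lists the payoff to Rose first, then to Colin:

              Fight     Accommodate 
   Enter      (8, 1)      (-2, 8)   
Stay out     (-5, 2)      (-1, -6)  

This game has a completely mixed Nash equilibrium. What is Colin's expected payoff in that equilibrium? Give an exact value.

22/15

First find p, the probability Rose plays Enter, from Colin's indifference between Fight and Accommodate: p + 2(1−p) = 8p − 6(1−p), giving p = 8/15.
Since Colin is indifferent in equilibrium, Colin's expected payoff equals the payoff from either column against (8/15, 7/15). Using Fight: (8/15) + 2(7/15) = 22/15.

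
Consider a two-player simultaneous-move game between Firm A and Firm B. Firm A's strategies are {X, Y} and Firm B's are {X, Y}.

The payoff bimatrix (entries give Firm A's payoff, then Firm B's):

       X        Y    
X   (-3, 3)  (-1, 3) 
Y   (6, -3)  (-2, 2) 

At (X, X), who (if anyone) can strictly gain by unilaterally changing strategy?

Firm A

Firm A at (X, X) earns -3; deviating to Y yields 6 — a strict improvement.
Firm B earns 3; deviating to Y yields 3 — not better.
Only Firm A has a strictly profitable deviation.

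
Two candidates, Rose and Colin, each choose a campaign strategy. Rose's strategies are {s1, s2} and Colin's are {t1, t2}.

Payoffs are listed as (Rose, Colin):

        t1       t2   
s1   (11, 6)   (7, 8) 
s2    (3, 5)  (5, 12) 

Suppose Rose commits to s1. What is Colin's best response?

t2

Against s1, Colin earns 6 from t1 and 8 from t2.
So t2 is the best response.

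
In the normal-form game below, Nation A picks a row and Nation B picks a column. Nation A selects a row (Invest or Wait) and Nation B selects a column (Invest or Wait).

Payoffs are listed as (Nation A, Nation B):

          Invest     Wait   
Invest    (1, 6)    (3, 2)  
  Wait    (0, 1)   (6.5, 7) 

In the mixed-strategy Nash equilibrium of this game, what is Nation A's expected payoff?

13/9

First find y, the probability Nation B plays Invest, from Nation A's indifference between Invest and Wait: y + 3(1−y) = 6.5(1−y), giving y = 7/9.
Since Nation A is indifferent in equilibrium, Nation A's expected payoff equals the payoff from either row against (7/9, 2/9). Using Invest: (7/9) + 3(2/9) = 13/9.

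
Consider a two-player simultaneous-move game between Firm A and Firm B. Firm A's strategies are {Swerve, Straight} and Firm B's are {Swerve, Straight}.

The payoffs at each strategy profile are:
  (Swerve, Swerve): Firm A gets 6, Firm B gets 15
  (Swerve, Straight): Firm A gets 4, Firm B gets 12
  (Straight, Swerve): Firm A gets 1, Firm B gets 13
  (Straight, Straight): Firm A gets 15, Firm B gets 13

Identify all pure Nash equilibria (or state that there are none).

(Swerve, Swerve) and (Straight, Straight)

(Swerve, Swerve): Firm A gets 6 ≥ 1 from Straight, and Firm B gets 15 ≥ 12 from Straight — Nash equilibrium.
(Swerve, Straight): Firm A prefers Straight (15 > 4); Firm B prefers Swerve (15 > 12) — not an equilibrium.
(Straight, Swerve): Firm A prefers Swerve (6 > 1) — not an equilibrium.
(Straight, Straight): Firm A gets 15 ≥ 4 from Swerve, and Firm B gets 13 ≥ 13 from Swerve — Nash equilibrium.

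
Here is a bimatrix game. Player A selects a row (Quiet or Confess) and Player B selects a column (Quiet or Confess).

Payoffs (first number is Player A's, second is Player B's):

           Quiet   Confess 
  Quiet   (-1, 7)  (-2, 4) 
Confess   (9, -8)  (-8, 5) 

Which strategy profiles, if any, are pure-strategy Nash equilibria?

(Quiet, Quiet): Player A prefers Confess (9 > -1) — not an equilibrium.
(Quiet, Confess): Player B prefers Quiet (7 > 4) — not an equilibrium.
(Confess, Quiet): Player B prefers Confess (5 > -8) — not an equilibrium.
(Confess, Confess): Player A prefers Quiet (-2 > -8) — not an equilibrium.

none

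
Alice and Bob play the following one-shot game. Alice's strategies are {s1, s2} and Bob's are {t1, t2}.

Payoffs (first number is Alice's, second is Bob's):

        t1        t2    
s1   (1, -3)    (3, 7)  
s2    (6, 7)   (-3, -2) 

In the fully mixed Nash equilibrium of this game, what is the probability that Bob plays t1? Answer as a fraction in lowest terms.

6/11

Let c be the probability that Bob plays t1. In a completely mixed equilibrium, Alice must be indifferent between s1 and s2.
Alice's expected payoff from s1 is c + 3(1−c); from s2 it is 6c − 3(1−c).
Setting these equal: −2c + 3 = 9c − 3, so c = 6/11.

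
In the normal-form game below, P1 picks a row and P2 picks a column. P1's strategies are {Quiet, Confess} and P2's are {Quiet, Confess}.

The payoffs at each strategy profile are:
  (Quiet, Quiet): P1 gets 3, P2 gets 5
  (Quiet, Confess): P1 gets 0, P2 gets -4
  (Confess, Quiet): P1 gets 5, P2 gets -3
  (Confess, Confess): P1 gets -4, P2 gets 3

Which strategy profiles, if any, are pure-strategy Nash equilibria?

none

(Quiet, Quiet): P1 prefers Confess (5 > 3) — not an equilibrium.
(Quiet, Confess): P2 prefers Quiet (5 > -4) — not an equilibrium.
(Confess, Quiet): P2 prefers Confess (3 > -3) — not an equilibrium.
(Confess, Confess): P1 prefers Quiet (0 > -4) — not an equilibrium.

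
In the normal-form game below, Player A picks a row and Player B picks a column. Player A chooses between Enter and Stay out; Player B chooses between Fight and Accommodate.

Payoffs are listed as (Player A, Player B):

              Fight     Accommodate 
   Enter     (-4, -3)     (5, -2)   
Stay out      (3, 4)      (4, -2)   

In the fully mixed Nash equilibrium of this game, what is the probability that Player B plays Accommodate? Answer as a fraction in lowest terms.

7/8

Let y be the probability that Player B plays Fight. In a completely mixed equilibrium, Player A must be indifferent between Enter and Stay out.
Player A's expected payoff from Enter is −4y + 5(1−y); from Stay out it is 3y + 4(1−y).
Setting these equal: −9y + 5 = −y + 4, so y = 1/8.
Therefore Player B plays Accommodate with probability 1 − 1/8 = 7/8.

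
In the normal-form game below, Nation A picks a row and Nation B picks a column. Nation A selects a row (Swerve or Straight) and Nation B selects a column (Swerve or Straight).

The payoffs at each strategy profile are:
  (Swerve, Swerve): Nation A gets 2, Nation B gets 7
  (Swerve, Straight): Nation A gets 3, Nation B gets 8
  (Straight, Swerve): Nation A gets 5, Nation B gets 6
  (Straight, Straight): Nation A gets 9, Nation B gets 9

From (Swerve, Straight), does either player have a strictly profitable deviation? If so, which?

Nation A at (Swerve, Straight) earns 3; deviating to Straight yields 9 — a strict improvement.
Nation B earns 8; deviating to Swerve yields 7 — not better.
Only Nation A has a strictly profitable deviation.

Nation A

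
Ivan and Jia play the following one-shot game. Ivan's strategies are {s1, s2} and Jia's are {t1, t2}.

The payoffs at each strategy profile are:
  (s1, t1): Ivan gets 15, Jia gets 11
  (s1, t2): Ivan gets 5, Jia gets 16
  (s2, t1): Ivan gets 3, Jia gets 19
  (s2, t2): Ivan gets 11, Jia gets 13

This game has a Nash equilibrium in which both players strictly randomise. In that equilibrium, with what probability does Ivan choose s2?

Let p be the probability that Ivan plays s1. In a completely mixed equilibrium, Jia must be indifferent between t1 and t2.
Jia's expected payoff from t1 is 11p + 19(1−p); from t2 it is 16p + 13(1−p).
Setting these equal: −8p + 19 = 3p + 13, so p = 6/11.
Therefore Ivan plays s2 with probability 1 − 6/11 = 5/11.

5/11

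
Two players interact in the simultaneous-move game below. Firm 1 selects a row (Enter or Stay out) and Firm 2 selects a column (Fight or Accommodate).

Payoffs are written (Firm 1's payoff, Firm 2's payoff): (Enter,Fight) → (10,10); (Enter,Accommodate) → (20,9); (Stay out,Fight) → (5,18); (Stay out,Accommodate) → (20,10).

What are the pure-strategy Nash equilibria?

(Enter, Fight)

(Enter, Fight): Firm 1 gets 10 ≥ 5 from Stay out, and Firm 2 gets 10 ≥ 9 from Accommodate — Nash equilibrium.
(Enter, Accommodate): Firm 2 prefers Fight (10 > 9) — not an equilibrium.
(Stay out, Fight): Firm 1 prefers Enter (10 > 5) — not an equilibrium.
(Stay out, Accommodate): Firm 2 prefers Fight (18 > 10) — not an equilibrium.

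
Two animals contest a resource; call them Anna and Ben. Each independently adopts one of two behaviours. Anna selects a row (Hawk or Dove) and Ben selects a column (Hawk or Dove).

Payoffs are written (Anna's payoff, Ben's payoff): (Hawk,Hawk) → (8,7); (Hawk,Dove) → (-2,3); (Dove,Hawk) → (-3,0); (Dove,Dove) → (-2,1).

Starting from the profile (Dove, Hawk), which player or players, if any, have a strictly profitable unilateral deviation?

Anna at (Dove, Hawk) earns -3; deviating to Hawk yields 8 — a strict improvement.
Ben earns 0; deviating to Dove yields 1 — a strict improvement.
Both Anna and Ben have strictly profitable deviations.

Both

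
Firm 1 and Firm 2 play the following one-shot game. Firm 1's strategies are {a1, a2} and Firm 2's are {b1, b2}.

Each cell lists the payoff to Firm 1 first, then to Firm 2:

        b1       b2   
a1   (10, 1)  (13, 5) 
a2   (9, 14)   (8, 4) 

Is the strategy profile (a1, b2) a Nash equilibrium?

At (a1, b2), Firm 1 earns 13; switching to a2 would give 8, so Firm 1 has no profitable deviation.
Firm 2 earns 5; switching to b1 would give 1, so Firm 2 has no profitable deviation.
Neither player can gain by a unilateral deviation, so this profile is a Nash equilibrium.

Yes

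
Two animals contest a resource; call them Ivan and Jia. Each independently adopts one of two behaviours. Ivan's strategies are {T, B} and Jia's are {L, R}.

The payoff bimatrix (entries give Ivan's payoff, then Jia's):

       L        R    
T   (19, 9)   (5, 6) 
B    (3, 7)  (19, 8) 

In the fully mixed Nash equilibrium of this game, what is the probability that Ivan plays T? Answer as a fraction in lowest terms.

Let x be the probability that Ivan plays T. In a completely mixed equilibrium, Jia must be indifferent between L and R.
Jia's expected payoff from L is 9x + 7(1−x); from R it is 6x + 8(1−x).
Setting these equal: 2x + 7 = −2x + 8, so x = 1/4.

1/4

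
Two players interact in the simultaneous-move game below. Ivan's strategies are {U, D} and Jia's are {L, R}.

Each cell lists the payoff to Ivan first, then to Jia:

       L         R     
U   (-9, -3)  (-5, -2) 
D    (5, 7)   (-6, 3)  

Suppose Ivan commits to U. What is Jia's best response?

R

Against U, Jia earns -3 from L and -2 from R.
So R is the best response.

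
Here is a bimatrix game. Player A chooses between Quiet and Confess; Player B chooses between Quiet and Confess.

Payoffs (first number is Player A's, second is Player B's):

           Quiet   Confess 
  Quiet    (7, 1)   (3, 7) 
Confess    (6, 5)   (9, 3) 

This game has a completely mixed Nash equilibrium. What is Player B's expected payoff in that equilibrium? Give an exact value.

4

First find x, the probability Player A plays Quiet, from Player B's indifference between Quiet and Confess: x + 5(1−x) = 7x + 3(1−x), giving x = 1/4.
Since Player B is indifferent in equilibrium, Player B's expected payoff equals the payoff from either column against (1/4, 3/4). Using Quiet: (1/4) + 5(3/4) = 4.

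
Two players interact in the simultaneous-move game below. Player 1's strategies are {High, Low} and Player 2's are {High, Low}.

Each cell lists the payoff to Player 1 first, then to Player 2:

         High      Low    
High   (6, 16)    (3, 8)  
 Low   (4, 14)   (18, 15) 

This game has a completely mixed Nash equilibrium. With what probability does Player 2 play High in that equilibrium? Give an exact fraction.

15/17

Let y be the probability that Player 2 plays High. In a completely mixed equilibrium, Player 1 must be indifferent between High and Low.
Player 1's expected payoff from High is 6y + 3(1−y); from Low it is 4y + 18(1−y).
Setting these equal: 3y + 3 = −14y + 18, so y = 15/17.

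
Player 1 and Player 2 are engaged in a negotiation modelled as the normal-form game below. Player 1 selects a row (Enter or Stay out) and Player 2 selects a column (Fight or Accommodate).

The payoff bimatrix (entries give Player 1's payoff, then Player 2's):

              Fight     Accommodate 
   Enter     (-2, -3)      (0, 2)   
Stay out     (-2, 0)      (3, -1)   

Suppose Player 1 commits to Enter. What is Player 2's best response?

Against Enter, Player 2 earns -3 from Fight and 2 from Accommodate.
So Accommodate is the best response.

Accommodate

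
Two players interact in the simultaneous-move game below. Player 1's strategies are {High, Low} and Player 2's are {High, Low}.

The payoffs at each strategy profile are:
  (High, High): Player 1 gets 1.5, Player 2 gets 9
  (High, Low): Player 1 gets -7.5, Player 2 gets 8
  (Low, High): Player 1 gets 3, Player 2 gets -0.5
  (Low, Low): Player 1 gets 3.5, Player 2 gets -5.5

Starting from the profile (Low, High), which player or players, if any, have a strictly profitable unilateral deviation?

Player 1 at (Low, High) earns 3; deviating to High yields 1.5 — not better.
Player 2 earns -0.5; deviating to Low yields -5.5 — not better.
Neither player can strictly improve; the profile is a Nash equilibrium.

Neither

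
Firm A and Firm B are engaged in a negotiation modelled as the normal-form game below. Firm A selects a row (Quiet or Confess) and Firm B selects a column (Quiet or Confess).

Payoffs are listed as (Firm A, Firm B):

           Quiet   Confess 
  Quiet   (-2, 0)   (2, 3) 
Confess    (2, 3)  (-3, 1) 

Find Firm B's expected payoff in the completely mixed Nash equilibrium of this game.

9/5

First find p, the probability Firm A plays Quiet, from Firm B's indifference between Quiet and Confess: 3(1−p) = 3p + (1−p), giving p = 2/5.
Since Firm B is indifferent in equilibrium, Firm B's expected payoff equals the payoff from either column against (2/5, 3/5). Using Quiet: 3(3/5) = 9/5.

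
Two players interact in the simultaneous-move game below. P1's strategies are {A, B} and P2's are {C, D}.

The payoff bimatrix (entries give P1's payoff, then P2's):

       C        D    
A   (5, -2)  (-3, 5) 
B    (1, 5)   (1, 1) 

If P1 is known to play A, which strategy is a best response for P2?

D

Against A, P2 earns -2 from C and 5 from D.
So D is the best response.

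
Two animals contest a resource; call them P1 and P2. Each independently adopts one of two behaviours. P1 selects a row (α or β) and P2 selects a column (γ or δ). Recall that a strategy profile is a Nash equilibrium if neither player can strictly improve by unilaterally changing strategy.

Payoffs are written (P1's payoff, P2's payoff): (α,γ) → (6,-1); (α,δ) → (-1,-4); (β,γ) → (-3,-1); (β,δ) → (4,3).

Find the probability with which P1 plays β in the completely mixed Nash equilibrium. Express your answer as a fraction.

3/7

Let x be the probability that P1 plays α. In a completely mixed equilibrium, P2 must be indifferent between γ and δ.
P2's expected payoff from γ is −x − (1−x); from δ it is −4x + 3(1−x).
Setting these equal: -1 = −7x + 3, so x = 4/7.
Therefore P1 plays β with probability 1 − 4/7 = 3/7.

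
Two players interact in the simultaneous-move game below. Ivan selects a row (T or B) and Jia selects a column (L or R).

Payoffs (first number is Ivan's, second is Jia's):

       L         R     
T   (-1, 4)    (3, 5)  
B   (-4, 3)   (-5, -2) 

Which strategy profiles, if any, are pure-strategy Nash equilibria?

(T, L): Jia prefers R (5 > 4) — not an equilibrium.
(T, R): Ivan gets 3 ≥ -5 from B, and Jia gets 5 ≥ 4 from L — Nash equilibrium.
(B, L): Ivan prefers T (-1 > -4) — not an equilibrium.
(B, R): Ivan prefers T (3 > -5); Jia prefers L (3 > -2) — not an equilibrium.

(T, R)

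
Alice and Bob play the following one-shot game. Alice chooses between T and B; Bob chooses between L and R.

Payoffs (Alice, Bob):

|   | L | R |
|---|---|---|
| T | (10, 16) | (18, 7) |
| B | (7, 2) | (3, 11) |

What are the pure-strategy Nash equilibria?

(T, L): Alice gets 10 ≥ 7 from B, and Bob gets 16 ≥ 7 from R — Nash equilibrium.
(T, R): Bob prefers L (16 > 7) — not an equilibrium.
(B, L): Alice prefers T (10 > 7); Bob prefers R (11 > 2) — not an equilibrium.
(B, R): Alice prefers T (18 > 3) — not an equilibrium.

(T, L)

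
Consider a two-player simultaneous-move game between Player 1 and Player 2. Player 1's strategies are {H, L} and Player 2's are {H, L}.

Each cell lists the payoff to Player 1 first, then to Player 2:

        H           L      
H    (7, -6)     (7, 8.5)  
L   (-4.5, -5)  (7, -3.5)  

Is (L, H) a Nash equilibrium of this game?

No

At (L, H), Player 1 earns -4.5; switching to H would give 7, so Player 1 would deviate.
Player 2 earns -5; switching to L would give -3.5, so Player 2 would deviate.
Since at least one player can profitably deviate, this is not a Nash equilibrium.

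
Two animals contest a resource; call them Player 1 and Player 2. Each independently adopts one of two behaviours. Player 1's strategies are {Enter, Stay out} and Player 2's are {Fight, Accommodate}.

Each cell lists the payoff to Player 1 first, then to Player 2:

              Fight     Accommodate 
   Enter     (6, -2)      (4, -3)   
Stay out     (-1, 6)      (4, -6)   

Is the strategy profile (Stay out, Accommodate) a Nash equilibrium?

No

At (Stay out, Accommodate), Player 1 earns 4; switching to Enter would give 4, so Player 1 has no profitable deviation.
Player 2 earns -6; switching to Fight would give 6, so Player 2 would deviate.
Since at least one player can profitably deviate, this is not a Nash equilibrium.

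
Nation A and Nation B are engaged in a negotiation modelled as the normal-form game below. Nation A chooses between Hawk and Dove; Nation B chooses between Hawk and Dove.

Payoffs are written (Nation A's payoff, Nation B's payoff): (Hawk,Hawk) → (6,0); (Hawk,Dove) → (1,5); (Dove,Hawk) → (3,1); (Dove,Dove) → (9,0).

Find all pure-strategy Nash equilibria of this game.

none

(Hawk, Hawk): Nation B prefers Dove (5 > 0) — not an equilibrium.
(Hawk, Dove): Nation A prefers Dove (9 > 1) — not an equilibrium.
(Dove, Hawk): Nation A prefers Hawk (6 > 3) — not an equilibrium.
(Dove, Dove): Nation B prefers Hawk (1 > 0) — not an equilibrium.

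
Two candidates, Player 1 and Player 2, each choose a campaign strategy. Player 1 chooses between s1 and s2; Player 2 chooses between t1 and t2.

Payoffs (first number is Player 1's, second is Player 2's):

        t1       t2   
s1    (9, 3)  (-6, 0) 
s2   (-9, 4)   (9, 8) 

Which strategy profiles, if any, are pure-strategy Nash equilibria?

(s1, t1): Player 1 gets 9 ≥ -9 from s2, and Player 2 gets 3 ≥ 0 from t2 — Nash equilibrium.
(s1, t2): Player 1 prefers s2 (9 > -6); Player 2 prefers t1 (3 > 0) — not an equilibrium.
(s2, t1): Player 1 prefers s1 (9 > -9); Player 2 prefers t2 (8 > 4) — not an equilibrium.
(s2, t2): Player 1 gets 9 ≥ -6 from s1, and Player 2 gets 8 ≥ 4 from t1 — Nash equilibrium.

(s1, t1) and (s2, t2)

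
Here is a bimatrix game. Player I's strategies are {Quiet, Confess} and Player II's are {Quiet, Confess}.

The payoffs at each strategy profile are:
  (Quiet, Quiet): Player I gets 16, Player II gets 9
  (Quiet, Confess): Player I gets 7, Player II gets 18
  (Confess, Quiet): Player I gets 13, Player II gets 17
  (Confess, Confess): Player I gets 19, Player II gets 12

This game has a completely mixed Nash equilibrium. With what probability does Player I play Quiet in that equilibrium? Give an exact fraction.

5/14

Let p be the probability that Player I plays Quiet. In a completely mixed equilibrium, Player II must be indifferent between Quiet and Confess.
Player II's expected payoff from Quiet is 9p + 17(1−p); from Confess it is 18p + 12(1−p).
Setting these equal: −8p + 17 = 6p + 12, so p = 5/14.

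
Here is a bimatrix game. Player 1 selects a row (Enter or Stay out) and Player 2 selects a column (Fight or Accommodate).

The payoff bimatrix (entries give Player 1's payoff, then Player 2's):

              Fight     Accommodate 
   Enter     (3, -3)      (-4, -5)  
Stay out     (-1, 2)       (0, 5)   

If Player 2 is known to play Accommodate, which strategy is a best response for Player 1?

Against Accommodate, Player 1 earns -4 from Enter and 0 from Stay out.
So Stay out is the best response.

Stay out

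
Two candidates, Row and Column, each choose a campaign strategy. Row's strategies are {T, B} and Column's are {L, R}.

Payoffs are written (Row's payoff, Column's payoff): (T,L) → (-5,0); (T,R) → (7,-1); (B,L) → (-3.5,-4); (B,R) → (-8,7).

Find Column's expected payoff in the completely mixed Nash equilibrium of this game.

-1/3

First find x, the probability Row plays T, from Column's indifference between L and R: −4(1−x) = −x + 7(1−x), giving x = 11/12.
Since Column is indifferent in equilibrium, Column's expected payoff equals the payoff from either column against (11/12, 1/12). Using L: −4(1/12) = -1/3.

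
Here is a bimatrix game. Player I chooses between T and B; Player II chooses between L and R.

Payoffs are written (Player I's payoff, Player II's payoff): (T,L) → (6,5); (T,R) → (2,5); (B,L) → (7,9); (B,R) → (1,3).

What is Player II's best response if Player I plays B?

L

Against B, Player II earns 9 from L and 3 from R.
So L is the best response.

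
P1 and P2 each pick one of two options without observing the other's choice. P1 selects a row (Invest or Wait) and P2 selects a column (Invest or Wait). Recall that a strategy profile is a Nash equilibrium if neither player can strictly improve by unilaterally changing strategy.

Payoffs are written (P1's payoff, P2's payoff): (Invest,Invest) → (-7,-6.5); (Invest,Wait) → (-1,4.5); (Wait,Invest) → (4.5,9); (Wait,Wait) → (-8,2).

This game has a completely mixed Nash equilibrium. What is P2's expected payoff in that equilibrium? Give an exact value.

107/36

First find x, the probability P1 plays Invest, from P2's indifference between Invest and Wait: −6.5x + 9(1−x) = 4.5x + 2(1−x), giving x = 7/18.
Since P2 is indifferent in equilibrium, P2's expected payoff equals the payoff from either column against (7/18, 11/18). Using Invest: −6.5(7/18) + 9(11/18) = 107/36.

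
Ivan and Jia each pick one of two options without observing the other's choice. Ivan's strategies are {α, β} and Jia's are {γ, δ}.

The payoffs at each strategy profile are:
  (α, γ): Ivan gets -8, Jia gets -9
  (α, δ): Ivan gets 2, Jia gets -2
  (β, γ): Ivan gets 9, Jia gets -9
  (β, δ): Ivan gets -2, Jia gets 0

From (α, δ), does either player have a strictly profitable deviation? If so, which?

Neither

Ivan at (α, δ) earns 2; deviating to β yields -2 — not better.
Jia earns -2; deviating to γ yields -9 — not better.
Neither player can strictly improve; the profile is a Nash equilibrium.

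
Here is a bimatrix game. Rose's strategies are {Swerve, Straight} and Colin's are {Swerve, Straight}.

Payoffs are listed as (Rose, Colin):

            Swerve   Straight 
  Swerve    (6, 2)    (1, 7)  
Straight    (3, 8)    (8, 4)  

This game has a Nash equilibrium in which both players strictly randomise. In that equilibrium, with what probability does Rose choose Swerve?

4/9

Let r be the probability that Rose plays Swerve. In a completely mixed equilibrium, Colin must be indifferent between Swerve and Straight.
Colin's expected payoff from Swerve is 2r + 8(1−r); from Straight it is 7r + 4(1−r).
Setting these equal: −6r + 8 = 3r + 4, so r = 4/9.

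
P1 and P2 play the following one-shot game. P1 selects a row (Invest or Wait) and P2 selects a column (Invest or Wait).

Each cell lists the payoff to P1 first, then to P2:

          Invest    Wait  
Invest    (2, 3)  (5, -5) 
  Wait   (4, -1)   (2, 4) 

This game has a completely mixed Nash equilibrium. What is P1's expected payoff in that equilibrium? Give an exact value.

16/5

First find y, the probability P2 plays Invest, from P1's indifference between Invest and Wait: 2y + 5(1−y) = 4y + 2(1−y), giving y = 3/5.
Since P1 is indifferent in equilibrium, P1's expected payoff equals the payoff from either row against (3/5, 2/5). Using Invest: 2(3/5) + 5(2/5) = 16/5.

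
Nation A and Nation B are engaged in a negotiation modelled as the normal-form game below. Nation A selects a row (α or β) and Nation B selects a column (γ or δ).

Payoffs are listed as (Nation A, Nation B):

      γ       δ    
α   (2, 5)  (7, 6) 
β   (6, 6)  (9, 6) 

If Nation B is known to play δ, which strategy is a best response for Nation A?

β

Against δ, Nation A earns 7 from α and 9 from β.
So β is the best response.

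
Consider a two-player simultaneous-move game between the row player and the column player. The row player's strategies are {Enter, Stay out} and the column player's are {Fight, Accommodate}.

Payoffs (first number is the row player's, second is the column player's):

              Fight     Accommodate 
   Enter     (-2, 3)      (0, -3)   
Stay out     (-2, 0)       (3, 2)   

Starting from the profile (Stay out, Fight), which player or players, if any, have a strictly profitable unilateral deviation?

The row player at (Stay out, Fight) earns -2; deviating to Enter yields -2 — not better.
The column player earns 0; deviating to Accommodate yields 2 — a strict improvement.
Only the column player has a strictly profitable deviation.

The column player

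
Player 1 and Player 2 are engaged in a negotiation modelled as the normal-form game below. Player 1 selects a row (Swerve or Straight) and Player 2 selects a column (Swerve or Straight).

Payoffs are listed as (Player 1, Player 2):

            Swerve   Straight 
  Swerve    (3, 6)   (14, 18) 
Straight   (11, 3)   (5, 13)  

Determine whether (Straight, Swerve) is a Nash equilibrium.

No

At (Straight, Swerve), Player 1 earns 11; switching to Swerve would give 3, so Player 1 has no profitable deviation.
Player 2 earns 3; switching to Straight would give 13, so Player 2 would deviate.
Since at least one player can profitably deviate, this is not a Nash equilibrium.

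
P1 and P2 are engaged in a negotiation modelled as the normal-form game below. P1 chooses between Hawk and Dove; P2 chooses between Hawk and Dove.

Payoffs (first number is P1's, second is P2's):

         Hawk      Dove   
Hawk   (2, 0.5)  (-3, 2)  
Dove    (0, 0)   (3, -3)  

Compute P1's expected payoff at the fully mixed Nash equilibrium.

3/4

First find y, the probability P2 plays Hawk, from P1's indifference between Hawk and Dove: 2y − 3(1−y) = 3(1−y), giving y = 3/4.
Since P1 is indifferent in equilibrium, P1's expected payoff equals the payoff from either row against (3/4, 1/4). Using Hawk: 2(3/4) − 3(1/4) = 3/4.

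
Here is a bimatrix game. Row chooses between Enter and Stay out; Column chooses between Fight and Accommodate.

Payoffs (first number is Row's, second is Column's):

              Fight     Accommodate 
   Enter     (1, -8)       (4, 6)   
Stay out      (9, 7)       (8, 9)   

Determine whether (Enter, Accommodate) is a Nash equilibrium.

At (Enter, Accommodate), Row earns 4; switching to Stay out would give 8, so Row would deviate.
Column earns 6; switching to Fight would give -8, so Column has no profitable deviation.
Since at least one player can profitably deviate, this is not a Nash equilibrium.

No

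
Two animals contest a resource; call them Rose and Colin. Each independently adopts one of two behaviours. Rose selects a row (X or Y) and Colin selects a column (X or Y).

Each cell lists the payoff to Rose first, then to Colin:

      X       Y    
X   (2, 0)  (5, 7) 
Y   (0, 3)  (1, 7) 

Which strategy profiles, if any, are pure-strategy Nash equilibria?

(X, Y)

(X, X): Colin prefers Y (7 > 0) — not an equilibrium.
(X, Y): Rose gets 5 ≥ 1 from Y, and Colin gets 7 ≥ 0 from X — Nash equilibrium.
(Y, X): Rose prefers X (2 > 0); Colin prefers Y (7 > 3) — not an equilibrium.
(Y, Y): Rose prefers X (5 > 1) — not an equilibrium.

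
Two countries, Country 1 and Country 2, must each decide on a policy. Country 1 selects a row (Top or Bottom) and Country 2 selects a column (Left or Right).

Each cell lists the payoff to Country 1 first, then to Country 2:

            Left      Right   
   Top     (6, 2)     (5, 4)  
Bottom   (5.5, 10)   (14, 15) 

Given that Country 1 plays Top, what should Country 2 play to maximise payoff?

Against Top, Country 2 earns 2 from Left and 4 from Right.
So Right is the best response.

Right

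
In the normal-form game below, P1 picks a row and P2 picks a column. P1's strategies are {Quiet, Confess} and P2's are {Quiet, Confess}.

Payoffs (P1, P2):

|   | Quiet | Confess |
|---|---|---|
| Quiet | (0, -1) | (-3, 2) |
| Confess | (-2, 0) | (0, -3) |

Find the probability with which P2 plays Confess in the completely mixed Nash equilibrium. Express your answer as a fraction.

Let y be the probability that P2 plays Quiet. In a completely mixed equilibrium, P1 must be indifferent between Quiet and Confess.
P1's expected payoff from Quiet is −3(1−y); from Confess it is −2y.
Setting these equal: 3y − 3 = −2y, so y = 3/5.
Therefore P2 plays Confess with probability 1 − 3/5 = 2/5.

2/5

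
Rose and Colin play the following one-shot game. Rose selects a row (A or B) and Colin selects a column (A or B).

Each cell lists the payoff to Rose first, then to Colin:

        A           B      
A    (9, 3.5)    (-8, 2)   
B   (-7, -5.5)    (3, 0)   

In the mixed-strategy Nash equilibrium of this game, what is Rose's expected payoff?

-29/27

First find y, the probability Colin plays A, from Rose's indifference between A and B: 9y − 8(1−y) = −7y + 3(1−y), giving y = 11/27.
Since Rose is indifferent in equilibrium, Rose's expected payoff equals the payoff from either row against (11/27, 16/27). Using A: 9(11/27) − 8(16/27) = -29/27.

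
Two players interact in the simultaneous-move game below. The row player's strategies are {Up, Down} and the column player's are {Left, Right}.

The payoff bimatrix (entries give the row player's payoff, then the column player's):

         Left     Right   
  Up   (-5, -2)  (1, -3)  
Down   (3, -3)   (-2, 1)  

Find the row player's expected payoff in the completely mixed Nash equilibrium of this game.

-7/11

First find q, the probability the column player plays Left, from the row player's indifference between Up and Down: −5q + (1−q) = 3q − 2(1−q), giving q = 3/11.
Since the row player is indifferent in equilibrium, the row player's expected payoff equals the payoff from either row against (3/11, 8/11). Using Up: −5(3/11) + (8/11) = -7/11.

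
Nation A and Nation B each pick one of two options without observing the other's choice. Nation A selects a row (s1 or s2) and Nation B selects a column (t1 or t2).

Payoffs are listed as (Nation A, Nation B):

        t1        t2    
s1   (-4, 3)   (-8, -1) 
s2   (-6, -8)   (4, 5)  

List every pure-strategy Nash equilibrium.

(s1, t1) and (s2, t2)

(s1, t1): Nation A gets -4 ≥ -6 from s2, and Nation B gets 3 ≥ -1 from t2 — Nash equilibrium.
(s1, t2): Nation A prefers s2 (4 > -8); Nation B prefers t1 (3 > -1) — not an equilibrium.
(s2, t1): Nation A prefers s1 (-4 > -6); Nation B prefers t2 (5 > -8) — not an equilibrium.
(s2, t2): Nation A gets 4 ≥ -8 from s1, and Nation B gets 5 ≥ -8 from t1 — Nash equilibrium.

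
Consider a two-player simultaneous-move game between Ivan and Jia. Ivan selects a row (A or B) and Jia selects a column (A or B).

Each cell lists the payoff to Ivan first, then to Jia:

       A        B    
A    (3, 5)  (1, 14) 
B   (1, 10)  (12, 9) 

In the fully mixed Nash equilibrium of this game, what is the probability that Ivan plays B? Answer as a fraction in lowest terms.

Let x be the probability that Ivan plays A. In a completely mixed equilibrium, Jia must be indifferent between A and B.
Jia's expected payoff from A is 5x + 10(1−x); from B it is 14x + 9(1−x).
Setting these equal: −5x + 10 = 5x + 9, so x = 1/10.
Therefore Ivan plays B with probability 1 − 1/10 = 9/10.

9/10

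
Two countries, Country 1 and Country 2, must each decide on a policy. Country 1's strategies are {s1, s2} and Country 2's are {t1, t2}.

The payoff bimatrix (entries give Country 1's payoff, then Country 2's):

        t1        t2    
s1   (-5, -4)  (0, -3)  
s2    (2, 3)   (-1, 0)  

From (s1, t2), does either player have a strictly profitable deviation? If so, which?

Neither

Country 1 at (s1, t2) earns 0; deviating to s2 yields -1 — not better.
Country 2 earns -3; deviating to t1 yields -4 — not better.
Neither player can strictly improve; the profile is a Nash equilibrium.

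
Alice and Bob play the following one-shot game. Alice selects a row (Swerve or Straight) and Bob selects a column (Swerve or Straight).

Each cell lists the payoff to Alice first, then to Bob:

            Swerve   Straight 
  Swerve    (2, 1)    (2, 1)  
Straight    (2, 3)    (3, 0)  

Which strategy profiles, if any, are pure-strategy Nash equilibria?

(Swerve, Swerve): Alice gets 2 ≥ 2 from Straight, and Bob gets 1 ≥ 1 from Straight — Nash equilibrium.
(Swerve, Straight): Alice prefers Straight (3 > 2) — not an equilibrium.
(Straight, Swerve): Alice gets 2 ≥ 2 from Swerve, and Bob gets 3 ≥ 0 from Straight — Nash equilibrium.
(Straight, Straight): Bob prefers Swerve (3 > 0) — not an equilibrium.

(Swerve, Swerve) and (Straight, Swerve)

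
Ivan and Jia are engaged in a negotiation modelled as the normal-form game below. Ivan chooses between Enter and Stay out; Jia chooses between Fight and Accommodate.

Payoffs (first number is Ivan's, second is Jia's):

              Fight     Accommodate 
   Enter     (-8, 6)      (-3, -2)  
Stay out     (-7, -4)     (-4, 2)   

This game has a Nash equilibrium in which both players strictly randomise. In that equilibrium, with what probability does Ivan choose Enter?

3/7

Let x be the probability that Ivan plays Enter. In a completely mixed equilibrium, Jia must be indifferent between Fight and Accommodate.
Jia's expected payoff from Fight is 6x − 4(1−x); from Accommodate it is −2x + 2(1−x).
Setting these equal: 10x − 4 = −4x + 2, so x = 3/7.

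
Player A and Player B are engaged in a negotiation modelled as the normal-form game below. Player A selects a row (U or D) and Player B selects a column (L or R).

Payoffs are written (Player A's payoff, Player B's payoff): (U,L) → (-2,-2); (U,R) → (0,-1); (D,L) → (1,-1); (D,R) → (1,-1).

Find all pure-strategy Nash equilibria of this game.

(U, L): Player A prefers D (1 > -2); Player B prefers R (-1 > -2) — not an equilibrium.
(U, R): Player A prefers D (1 > 0) — not an equilibrium.
(D, L): Player A gets 1 ≥ -2 from U, and Player B gets -1 ≥ -1 from R — Nash equilibrium.
(D, R): Player A gets 1 ≥ 0 from U, and Player B gets -1 ≥ -1 from L — Nash equilibrium.

(D, L) and (D, R)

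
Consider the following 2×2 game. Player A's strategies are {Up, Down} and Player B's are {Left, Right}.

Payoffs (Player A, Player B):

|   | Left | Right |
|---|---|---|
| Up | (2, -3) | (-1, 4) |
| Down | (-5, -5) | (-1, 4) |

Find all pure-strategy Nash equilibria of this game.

(Up, Right) and (Down, Right)

(Up, Left): Player B prefers Right (4 > -3) — not an equilibrium.
(Up, Right): Player A gets -1 ≥ -1 from Down, and Player B gets 4 ≥ -3 from Left — Nash equilibrium.
(Down, Left): Player A prefers Up (2 > -5); Player B prefers Right (4 > -5) — not an equilibrium.
(Down, Right): Player A gets -1 ≥ -1 from Up, and Player B gets 4 ≥ -5 from Left — Nash equilibrium.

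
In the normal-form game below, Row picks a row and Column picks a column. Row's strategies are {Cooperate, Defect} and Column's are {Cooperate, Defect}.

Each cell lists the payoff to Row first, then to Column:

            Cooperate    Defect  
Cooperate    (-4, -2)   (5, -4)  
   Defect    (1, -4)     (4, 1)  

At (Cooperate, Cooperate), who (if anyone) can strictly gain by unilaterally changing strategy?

Row

Row at (Cooperate, Cooperate) earns -4; deviating to Defect yields 1 — a strict improvement.
Column earns -2; deviating to Defect yields -4 — not better.
Only Row has a strictly profitable deviation.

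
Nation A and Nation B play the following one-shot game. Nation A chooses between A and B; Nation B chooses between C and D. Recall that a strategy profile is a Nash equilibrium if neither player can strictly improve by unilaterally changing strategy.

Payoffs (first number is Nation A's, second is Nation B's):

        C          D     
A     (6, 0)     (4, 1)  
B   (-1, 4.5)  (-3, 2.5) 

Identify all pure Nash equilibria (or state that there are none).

(A, D)

(A, C): Nation B prefers D (1 > 0) — not an equilibrium.
(A, D): Nation A gets 4 ≥ -3 from B, and Nation B gets 1 ≥ 0 from C — Nash equilibrium.
(B, C): Nation A prefers A (6 > -1) — not an equilibrium.
(B, D): Nation A prefers A (4 > -3); Nation B prefers C (4.5 > 2.5) — not an equilibrium.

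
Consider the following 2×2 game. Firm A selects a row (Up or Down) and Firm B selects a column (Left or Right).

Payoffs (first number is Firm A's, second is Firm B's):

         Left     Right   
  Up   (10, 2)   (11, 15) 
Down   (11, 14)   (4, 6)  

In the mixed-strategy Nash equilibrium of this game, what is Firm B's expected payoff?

66/7

First find x, the probability Firm A plays Up, from Firm B's indifference between Left and Right: 2x + 14(1−x) = 15x + 6(1−x), giving x = 8/21.
Since Firm B is indifferent in equilibrium, Firm B's expected payoff equals the payoff from either column against (8/21, 13/21). Using Left: 2(8/21) + 14(13/21) = 66/7.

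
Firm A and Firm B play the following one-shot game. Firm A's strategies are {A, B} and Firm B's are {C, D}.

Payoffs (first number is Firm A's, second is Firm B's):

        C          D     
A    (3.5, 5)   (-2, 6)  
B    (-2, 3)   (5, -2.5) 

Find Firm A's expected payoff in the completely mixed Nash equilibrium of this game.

First find y, the probability Firm B plays C, from Firm A's indifference between A and B: 3.5y − 2(1−y) = −2y + 5(1−y), giving y = 14/25.
Since Firm A is indifferent in equilibrium, Firm A's expected payoff equals the payoff from either row against (14/25, 11/25). Using A: 3.5(14/25) − 2(11/25) = 27/25.

27/25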